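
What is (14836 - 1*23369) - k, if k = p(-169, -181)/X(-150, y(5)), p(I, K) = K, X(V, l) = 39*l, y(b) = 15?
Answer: -4991624/585 ≈ -8532.7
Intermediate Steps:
k = -181/585 (k = -181/(39*15) = -181/585 ≈ -0.30940)
(14836 - 1*23369) - k = (14836 - 1*23369) - 1*(-181/585) = (14836 - 23369) + 181/585 = -8533 + 181/585 = -4991624/585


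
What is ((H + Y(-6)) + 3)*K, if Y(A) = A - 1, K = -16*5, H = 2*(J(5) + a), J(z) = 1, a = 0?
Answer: 160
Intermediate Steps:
H = 2 (H = 2*(1 + 0) = 2*1 = 2)
K = -80
Y(A) = -1 + A
((H + Y(-6)) + 3)*K = ((2 + (-1 - 6)) + 3)*(-80) = ((2 - 7) + 3)*(-80) = (-5 + 3)*(-80) = -2*(-80) = 160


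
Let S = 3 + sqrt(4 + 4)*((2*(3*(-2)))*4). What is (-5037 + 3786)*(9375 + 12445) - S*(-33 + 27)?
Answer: -27296802 - 576*sqrt(2) ≈ -2.7298e+7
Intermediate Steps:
S = 3 - 96*sqrt(2) (S = 3 + sqrt(8)*((2*(-6))*4) = 3 + (2*sqrt(2))*(-12*4) = 3 + (2*sqrt(2))*(-48) = 3 - 96*sqrt(2) ≈ -132.76)
(-5037 + 3786)*(9375 + 12445) - S*(-33 + 27) = (-5037 + 3786)*(9375 + 12445) - (3 - 96*sqrt(2))*(-33 + 27) = -1251*21820 - (3 - 96*sqrt(2))*(-6) = -27296820 - (-18 + 576*sqrt(2)) = -27296820 + (18 - 576*sqrt(2)) = -27296802 - 576*sqrt(2)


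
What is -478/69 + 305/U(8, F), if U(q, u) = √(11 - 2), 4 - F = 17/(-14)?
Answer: 2179/23 ≈ 94.739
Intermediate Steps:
F = 73/14 (F = 4 - 17/(-14) = 4 - 17*(-1)/14 = 4 - 1*(-17/14) = 4 + 17/14 = 73/14 ≈ 5.2143)
U(q, u) = 3 (U(q, u) = √9 = 3)
-478/69 + 305/U(8, F) = -478/69 + 305/3 = 2179/23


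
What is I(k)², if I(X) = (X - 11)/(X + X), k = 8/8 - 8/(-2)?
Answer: 9/25 ≈ 0.36000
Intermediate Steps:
k = 5 (k = 8*(⅛) - 8*(-½) = 1 + 4 = 5)
I(X) = (-11 + X)/(2*X) (I(X) = (-11 + X)/((2*X)) = (-11 + X)*(1/(2*X)) = (-11 + X)/(2*X))
I(k)² = ((½)*(-11 + 5)/5)² = ((½)*(⅕)*(-6))² = (-⅗)² = 9/25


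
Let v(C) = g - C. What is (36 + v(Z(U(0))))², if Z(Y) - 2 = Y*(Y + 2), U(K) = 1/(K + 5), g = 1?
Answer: 746496/625 ≈ 1194.4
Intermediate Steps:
U(K) = 1/(5 + K)
Z(Y) = 2 + Y*(2 + Y) (Z(Y) = 2 + Y*(Y + 2) = 2 + Y*(2 + Y))
v(C) = 1 - C
(36 + v(Z(U(0))))² = (36 + (1 - (2 + (1/(5 + 0))² + 2/(5 + 0))))² = (36 + (1 - (2 + (1/5)² + 2/5)))² = (36 + (1 - (2 + (⅕)² + 2*(⅕))))² = (36 + (1 - (2 + 1/25 + ⅖)))² = (36 + (1 - 1*61/25))² = (36 + (1 - 61/25))² = (36 - 36/25)² = (864/25)² = 746496/625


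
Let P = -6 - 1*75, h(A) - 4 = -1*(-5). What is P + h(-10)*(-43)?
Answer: -468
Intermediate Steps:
h(A) = 9 (h(A) = 4 - 1*(-5) = 4 + 5 = 9)
P = -81 (P = -6 - 75 = -81)
P + h(-10)*(-43) = -81 + 9*(-43) = -81 - 387 = -468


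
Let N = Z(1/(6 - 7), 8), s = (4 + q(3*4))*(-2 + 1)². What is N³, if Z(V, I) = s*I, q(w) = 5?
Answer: 373248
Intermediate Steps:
s = 9 (s = (4 + 5)*(-2 + 1)² = 9*(-1)² = 9*1 = 9)
Z(V, I) = 9*I
N = 72 (N = 9*8 = 72)
N³ = 72³ = 373248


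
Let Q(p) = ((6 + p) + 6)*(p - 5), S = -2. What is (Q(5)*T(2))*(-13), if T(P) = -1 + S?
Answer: 0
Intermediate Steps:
T(P) = -3 (T(P) = -1 - 2 = -3)
Q(p) = (-5 + p)*(12 + p) (Q(p) = (12 + p)*(-5 + p) = (-5 + p)*(12 + p))
(Q(5)*T(2))*(-13) = ((-60 + 5² + 7*5)*(-3))*(-13) = ((-60 + 25 + 35)*(-3))*(-13) = (0*(-3))*(-13) = 0*(-13) = 0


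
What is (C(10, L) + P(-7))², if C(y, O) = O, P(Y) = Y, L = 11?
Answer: 16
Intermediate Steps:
(C(10, L) + P(-7))² = (11 - 7)² = 4² = 16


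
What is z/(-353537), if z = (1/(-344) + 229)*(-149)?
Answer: 11737475/121616728 ≈ 0.096512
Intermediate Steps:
z = -11737475/344 (z = (-1/344 + 229)*(-149) = (78775/344)*(-149) = -11737475/344 ≈ -34121.)
z/(-353537) = -11737475/344/(-353537) = -11737475/344*(-1/353537) = 11737475/121616728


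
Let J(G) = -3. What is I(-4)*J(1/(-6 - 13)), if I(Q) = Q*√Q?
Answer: 24*I ≈ 24.0*I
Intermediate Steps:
I(Q) = Q^(3/2)
I(-4)*J(1/(-6 - 13)) = (-4)^(3/2)*(-3) = -8*I*(-3) = 24*I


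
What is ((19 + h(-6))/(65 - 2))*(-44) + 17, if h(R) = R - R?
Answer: 235/63 ≈ 3.7302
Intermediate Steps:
h(R) = 0
((19 + h(-6))/(65 - 2))*(-44) + 17 = ((19 + 0)/(65 - 2))*(-44) + 17 = (19/63)*(-44) + 17 = -836/63 + 17 = 235/63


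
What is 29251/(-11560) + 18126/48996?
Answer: -33990151/15733160 ≈ -2.1604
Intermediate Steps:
29251/(-11560) + 18126/48996 = 29251*(-1/11560) + 18126*(1/48996) = -29251/11560 + 1007/2722 = -33990151/15733160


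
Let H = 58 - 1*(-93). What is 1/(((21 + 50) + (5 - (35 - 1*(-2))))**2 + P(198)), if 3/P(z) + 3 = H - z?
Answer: 50/76047 ≈ 0.00065749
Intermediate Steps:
H = 151 (H = 58 + 93 = 151)
P(z) = 3/(148 - z) (P(z) = 3/(-3 + (151 - z)) = 3/(148 - z))
1/(((21 + 50) + (5 - (35 - 1*(-2))))**2 + P(198)) = 1/(((21 + 50) + (5 - (35 - 1*(-2))))**2 - 3/(-148 + 198)) = 1/((71 + (5 - (35 + 2)))**2 - 3/50) = 1/((71 + (5 - 1*37))**2 - 3*1/50) = 1/((71 + (5 - 37))**2 - 3/50) = 1/((71 - 32)**2 - 3/50) = 1/(39**2 - 3/50) = 1/(1521 - 3/50) = 1/(76047/50) = 50/76047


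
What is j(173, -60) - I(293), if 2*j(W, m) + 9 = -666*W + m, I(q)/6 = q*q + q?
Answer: -1148991/2 ≈ -5.7450e+5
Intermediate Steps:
I(q) = 6*q + 6*q² (I(q) = 6*(q*q + q) = 6*(q² + q) = 6*(q + q²) = 6*q + 6*q²)
j(W, m) = -9/2 + m/2 - 333*W (j(W, m) = -9/2 + (-666*W + m)/2 = -9/2 + (m - 666*W)/2 = -9/2 + (m/2 - 333*W) = -9/2 + m/2 - 333*W)
j(173, -60) - I(293) = (-9/2 + (½)*(-60) - 333*173) - 6*293*(1 + 293) = (-9/2 - 30 - 57609) - 6*293*294 = -115287/2 - 1*516852 = -115287/2 - 516852 = -1148991/2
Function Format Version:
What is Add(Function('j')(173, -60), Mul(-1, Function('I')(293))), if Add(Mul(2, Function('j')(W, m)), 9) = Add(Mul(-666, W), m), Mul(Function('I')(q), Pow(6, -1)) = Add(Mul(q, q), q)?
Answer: Rational(-1148991, 2) ≈ -5.7450e+5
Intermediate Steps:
Function('I')(q) = Add(Mul(6, q), Mul(6, Pow(q, 2))) (Function('I')(q) = Mul(6, Add(Mul(q, q), q)) = Mul(6, Add(Pow(q, 2), q)) = Mul(6, Add(q, Pow(q, 2))) = Add(Mul(6, q), Mul(6, Pow(q, 2))))
Function('j')(W, m) = Add(Rational(-9, 2), Mul(Rational(1, 2), m), Mul(-333, W)) (Function('j')(W, m) = Add(Rational(-9, 2), Mul(Rational(1, 2), Add(Mul(-666, W), m))) = Add(Rational(-9, 2), Mul(Rational(1, 2), Add(m, Mul(-666, W)))) = Add(Rational(-9, 2), Add(Mul(Rational(1, 2), m), Mul(-333, W))) = Add(Rational(-9, 2), Mul(Rational(1, 2), m), Mul(-333, W)))
Add(Function('j')(173, -60), Mul(-1, Function('I')(293))) = Add(Add(Rational(-9, 2), Mul(Rational(1, 2), -60), Mul(-333, 173)), Mul(-1, Mul(6, 293, Add(1, 293)))) = Add(Add(Rational(-9, 2), -30, -57609), Mul(-1, Mul(6, 293, 294))) = Add(Rational(-115287, 2), Mul(-1, 516852)) = Add(Rational(-115287, 2), -516852) = Rational(-1148991, 2)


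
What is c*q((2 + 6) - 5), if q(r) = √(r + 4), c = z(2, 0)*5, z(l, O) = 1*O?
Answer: 0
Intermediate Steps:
z(l, O) = O
c = 0 (c = 0*5 = 0)
q(r) = √(4 + r)
c*q((2 + 6) - 5) = 0*√(4 + ((2 + 6) - 5)) = 0*√(4 + (8 - 5)) = 0*√(4 + 3) = 0*√7 = 0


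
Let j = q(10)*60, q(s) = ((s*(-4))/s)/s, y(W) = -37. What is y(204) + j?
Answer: -61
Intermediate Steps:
q(s) = -4/s (q(s) = ((-4*s)/s)/s = -4/s)
j = -24 (j = -4/10*60 = -4*⅒*60 = -⅖*60 = -24)
y(204) + j = -37 - 24 = -61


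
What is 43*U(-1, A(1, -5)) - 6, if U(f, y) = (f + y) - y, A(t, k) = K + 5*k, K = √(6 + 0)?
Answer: -49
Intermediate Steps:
K = √6 ≈ 2.4495
A(t, k) = √6 + 5*k
U(f, y) = f
43*U(-1, A(1, -5)) - 6 = 43*(-1) - 6 = -43 - 6 = -49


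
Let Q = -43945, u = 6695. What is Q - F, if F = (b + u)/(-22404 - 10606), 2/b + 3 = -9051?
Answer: -3283473288443/74718135 ≈ -43945.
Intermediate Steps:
b = -1/4527 (b = 2/(-3 - 9051) = 2/(-9054) = 2*(-1/9054) = -1/4527 ≈ -0.00022090)
F = -15154132/74718135 (F = (-1/4527 + 6695)/(-22404 - 10606) = (30308264/4527)/(-33010) = (30308264/4527)*(-1/33010) = -15154132/74718135 ≈ -0.20282)
Q - F = -43945 - 1*(-15154132/74718135) = -43945 + 15154132/74718135 = -3283473288443/74718135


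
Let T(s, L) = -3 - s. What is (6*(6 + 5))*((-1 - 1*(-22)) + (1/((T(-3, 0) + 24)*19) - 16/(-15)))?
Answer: 553487/380 ≈ 1456.5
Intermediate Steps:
(6*(6 + 5))*((-1 - 1*(-22)) + (1/((T(-3, 0) + 24)*19) - 16/(-15))) = (6*(6 + 5))*((-1 - 1*(-22)) + (1/(((-3 - 1*(-3)) + 24)*19) - 16/(-15))) = (6*11)*((-1 + 22) + ((1/19)/((-3 + 3) + 24) - 16*(-1/15))) = 66*(21 + ((1/19)/(0 + 24) + 16/15)) = 66*(21 + ((1/19)/24 + 16/15)) = 66*(21 + ((1/24)*(1/19) + 16/15)) = 66*(21 + (1/456 + 16/15)) = 66*(21 + 2437/2280) = 66*(50317/2280) = 553487/380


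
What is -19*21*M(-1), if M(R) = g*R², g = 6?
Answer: -2394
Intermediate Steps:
M(R) = 6*R²
-19*21*M(-1) = -19*21*6*(-1)² = -399*6*1 = -399*6 = -1*2394 = -2394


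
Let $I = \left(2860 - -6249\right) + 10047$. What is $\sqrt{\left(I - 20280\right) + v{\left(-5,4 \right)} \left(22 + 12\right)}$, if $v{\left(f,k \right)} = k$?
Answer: $2 i \sqrt{247} \approx 31.432 i$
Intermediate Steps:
$I = 19156$ ($I = \left(2860 + 6249\right) + 10047 = 9109 + 10047 = 19156$)
$\sqrt{\left(I - 20280\right) + v{\left(-5,4 \right)} \left(22 + 12\right)} = \sqrt{\left(19156 - 20280\right) + 4 \left(22 + 12\right)} = \sqrt{-1124 + 4 \cdot 34} = \sqrt{-1124 + 136} = \sqrt{-988} = 2 i \sqrt{247}$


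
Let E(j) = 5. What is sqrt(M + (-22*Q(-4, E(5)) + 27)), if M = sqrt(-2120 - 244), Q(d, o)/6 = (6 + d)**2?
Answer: sqrt(-501 + 2*I*sqrt(591)) ≈ 1.0848 + 22.409*I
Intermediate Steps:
Q(d, o) = 6*(6 + d)**2
M = 2*I*sqrt(591) (M = sqrt(-2364) = 2*I*sqrt(591) ≈ 48.621*I)
sqrt(M + (-22*Q(-4, E(5)) + 27)) = sqrt(2*I*sqrt(591) + (-132*(6 - 4)**2 + 27)) = sqrt(2*I*sqrt(591) + (-132*2**2 + 27)) = sqrt(2*I*sqrt(591) + (-132*4 + 27)) = sqrt(2*I*sqrt(591) + (-22*24 + 27)) = sqrt(2*I*sqrt(591) + (-528 + 27)) = sqrt(2*I*sqrt(591) - 501) = sqrt(-501 + 2*I*sqrt(591))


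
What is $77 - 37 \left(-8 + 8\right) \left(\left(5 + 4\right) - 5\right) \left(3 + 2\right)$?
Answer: $77$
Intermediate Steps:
$77 - 37 \left(-8 + 8\right) \left(\left(5 + 4\right) - 5\right) \left(3 + 2\right) = 77 - 37 \cdot 0 \left(9 - 5\right) 5 = 77 - 37 \cdot 0 \cdot 4 \cdot 5 = 77 - 37 \cdot 0 \cdot 20 = 77 - 0 = 77 + 0 = 77$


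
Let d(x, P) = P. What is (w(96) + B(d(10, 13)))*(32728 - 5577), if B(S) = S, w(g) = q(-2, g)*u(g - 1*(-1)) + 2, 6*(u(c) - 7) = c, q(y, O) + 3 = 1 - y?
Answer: 407265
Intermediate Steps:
q(y, O) = -2 - y (q(y, O) = -3 + (1 - y) = -2 - y)
u(c) = 7 + c/6
w(g) = 2 (w(g) = (-2 - 1*(-2))*(7 + (g - 1*(-1))/6) + 2 = (-2 + 2)*(7 + (g + 1)/6) + 2 = 0*(7 + (1 + g)/6) + 2 = 0*(7 + (⅙ + g/6)) + 2 = 0*(43/6 + g/6) + 2 = 0 + 2 = 2)
(w(96) + B(d(10, 13)))*(32728 - 5577) = (2 + 13)*(32728 - 5577) = 15*27151 = 407265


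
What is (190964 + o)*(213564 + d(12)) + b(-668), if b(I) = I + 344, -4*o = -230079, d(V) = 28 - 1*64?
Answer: 53058237846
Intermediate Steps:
d(V) = -36 (d(V) = 28 - 64 = -36)
o = 230079/4 (o = -¼*(-230079) = 230079/4 ≈ 57520.)
b(I) = 344 + I
(190964 + o)*(213564 + d(12)) + b(-668) = (190964 + 230079/4)*(213564 - 36) + (344 - 668) = (993935/4)*213528 - 324 = 53058238170 - 324 = 53058237846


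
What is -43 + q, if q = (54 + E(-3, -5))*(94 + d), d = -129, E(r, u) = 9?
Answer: -2248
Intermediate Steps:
q = -2205 (q = (54 + 9)*(94 - 129) = 63*(-35) = -2205)
-43 + q = -43 - 2205 = -2248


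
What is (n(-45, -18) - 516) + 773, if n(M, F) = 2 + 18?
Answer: 277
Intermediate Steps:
n(M, F) = 20
(n(-45, -18) - 516) + 773 = (20 - 516) + 773 = -496 + 773 = 277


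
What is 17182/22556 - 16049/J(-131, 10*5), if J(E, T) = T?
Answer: -45142768/140975 ≈ -320.22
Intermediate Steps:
17182/22556 - 16049/J(-131, 10*5) = 17182/22556 - 16049/(10*5) = 17182*(1/22556) - 16049/50 = 8591/11278 - 16049*1/50 = 8591/11278 - 16049/50 = -45142768/140975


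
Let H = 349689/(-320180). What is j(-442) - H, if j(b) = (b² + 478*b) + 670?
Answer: -4879833871/320180 ≈ -15241.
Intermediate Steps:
j(b) = 670 + b² + 478*b
H = -349689/320180 (H = 349689*(-1/320180) = -349689/320180 ≈ -1.0922)
j(-442) - H = (670 + (-442)² + 478*(-442)) - 1*(-349689/320180) = (670 + 195364 - 211276) + 349689/320180 = -15242 + 349689/320180 = -4879833871/320180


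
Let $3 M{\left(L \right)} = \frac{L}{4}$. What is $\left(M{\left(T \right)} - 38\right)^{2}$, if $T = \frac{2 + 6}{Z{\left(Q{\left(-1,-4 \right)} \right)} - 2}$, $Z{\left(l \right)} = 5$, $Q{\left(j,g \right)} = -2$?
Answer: $\frac{115600}{81} \approx 1427.2$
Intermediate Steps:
$T = \frac{8}{3}$ ($T = \frac{2 + 6}{5 - 2} = \frac{8}{3} \approx 2.6667$)
$M{\left(L \right)} = \frac{L}{12}$ ($M{\left(L \right)} = \frac{L \frac{1}{4}}{3} = \frac{\frac{1}{4} L}{3} = \frac{L}{12}$)
$\left(M{\left(T \right)} - 38\right)^{2} = \left(\frac{1}{12} \cdot \frac{8}{3} - 38\right)^{2} = \left(\frac{2}{9} - 38\right)^{2} = \left(- \frac{340}{9}\right)^{2} = \frac{115600}{81}$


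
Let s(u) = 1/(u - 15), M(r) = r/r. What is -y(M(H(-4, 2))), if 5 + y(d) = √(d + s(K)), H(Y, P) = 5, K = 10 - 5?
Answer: 5 - 3*√10/10 ≈ 4.0513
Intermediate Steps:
K = 5
M(r) = 1
s(u) = 1/(-15 + u)
y(d) = -5 + √(-⅒ + d) (y(d) = -5 + √(d + 1/(-15 + 5)) = -5 + √(d + 1/(-10)) = -5 + √(d - ⅒) = -5 + √(-⅒ + d))
-y(M(H(-4, 2))) = -(-5 + √(-10 + 100*1)/10) = -(-5 + √(-10 + 100)/10) = -(-5 + √90/10) = -(-5 + (3*√10)/10) = -(-5 + 3*√10/10) = 5 - 3*√10/10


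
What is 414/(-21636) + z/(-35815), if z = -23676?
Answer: 27634807/43049630 ≈ 0.64193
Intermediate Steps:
414/(-21636) + z/(-35815) = 414/(-21636) - 23676/(-35815) = 414*(-1/21636) - 23676*(-1/35815) = -23/1202 + 23676/35815 = 27634807/43049630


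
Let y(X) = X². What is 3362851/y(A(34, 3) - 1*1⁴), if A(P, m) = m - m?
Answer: 3362851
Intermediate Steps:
A(P, m) = 0
3362851/y(A(34, 3) - 1*1⁴) = 3362851/((0 - 1*1⁴)²) = 3362851/((0 - 1*1)²) = 3362851/((0 - 1)²) = 3362851/((-1)²) = 3362851/1 = 3362851*1 = 3362851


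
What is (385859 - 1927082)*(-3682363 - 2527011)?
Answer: 9570030024402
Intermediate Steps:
(385859 - 1927082)*(-3682363 - 2527011) = -1541223*(-6209374) = 9570030024402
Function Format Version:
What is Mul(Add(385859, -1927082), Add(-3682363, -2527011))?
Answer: 9570030024402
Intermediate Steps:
Mul(Add(385859, -1927082), Add(-3682363, -2527011)) = Mul(-1541223, -6209374) = 9570030024402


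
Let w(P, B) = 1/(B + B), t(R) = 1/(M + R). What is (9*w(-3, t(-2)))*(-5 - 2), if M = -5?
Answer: 441/2 ≈ 220.50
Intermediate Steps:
t(R) = 1/(-5 + R)
w(P, B) = 1/(2*B)
(9*w(-3, t(-2)))*(-5 - 2) = (9*(1/(2*(1/(-5 - 2)))))*(-5 - 2) = (9*(1/(2*(1/(-7)))))*(-7) = (9*(1/(2*(-⅐))))*(-7) = (9*((½)*(-7)))*(-7) = (9*(-7/2))*(-7) = -63/2*(-7) = 441/2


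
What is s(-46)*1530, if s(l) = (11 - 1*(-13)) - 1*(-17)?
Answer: 62730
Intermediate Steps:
s(l) = 41 (s(l) = (11 + 13) + 17 = 24 + 17 = 41)
s(-46)*1530 = 41*1530 = 62730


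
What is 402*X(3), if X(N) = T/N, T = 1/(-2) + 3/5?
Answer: 67/5 ≈ 13.400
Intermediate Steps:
T = ⅒ (T = 1*(-½) + 3*(⅕) = -½ + ⅗ = ⅒ ≈ 0.10000)
X(N) = 1/(10*N)
402*X(3) = 402*((⅒)/3) = 402*((⅒)*(⅓)) = 402*(1/30) = 67/5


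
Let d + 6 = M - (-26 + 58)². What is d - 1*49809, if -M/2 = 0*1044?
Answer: -50839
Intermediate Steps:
M = 0 (M = -0*1044 = -2*0 = 0)
d = -1030 (d = -6 + (0 - (-26 + 58)²) = -6 + (0 - 1*32²) = -6 + (0 - 1*1024) = -6 + (0 - 1024) = -6 - 1024 = -1030)
d - 1*49809 = -1030 - 1*49809 = -1030 - 49809 = -50839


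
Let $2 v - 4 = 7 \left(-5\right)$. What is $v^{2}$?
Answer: $\frac{961}{4} \approx 240.25$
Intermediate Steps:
$v = - \frac{31}{2}$ ($v = 2 + \frac{7 \left(-5\right)}{2} = 2 + \frac{1}{2} \left(-35\right) = 2 - \frac{35}{2} = - \frac{31}{2} \approx -15.5$)
$v^{2} = \left(- \frac{31}{2}\right)^{2} = \frac{961}{4}$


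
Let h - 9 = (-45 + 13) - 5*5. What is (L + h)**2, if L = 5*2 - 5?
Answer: 1849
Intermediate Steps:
L = 5 (L = 10 - 5 = 5)
h = -48 (h = 9 + ((-45 + 13) - 5*5) = 9 + (-32 - 25) = 9 - 57 = -48)
(L + h)**2 = (5 - 48)**2 = (-43)**2 = 1849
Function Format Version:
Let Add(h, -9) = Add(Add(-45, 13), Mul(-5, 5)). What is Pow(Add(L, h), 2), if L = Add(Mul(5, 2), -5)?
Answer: 1849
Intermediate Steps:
L = 5 (L = Add(10, -5) = 5)
h = -48 (h = Add(9, Add(Add(-45, 13), Mul(-5, 5))) = Add(9, Add(-32, -25)) = Add(9, -57) = -48)
Pow(Add(L, h), 2) = Pow(Add(5, -48), 2) = Pow(-43, 2) = 1849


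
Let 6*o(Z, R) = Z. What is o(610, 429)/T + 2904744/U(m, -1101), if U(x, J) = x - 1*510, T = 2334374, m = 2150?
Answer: 2542784638871/1435640010 ≈ 1771.2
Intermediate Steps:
o(Z, R) = Z/6
U(x, J) = -510 + x (U(x, J) = x - 510 = -510 + x)
o(610, 429)/T + 2904744/U(m, -1101) = ((⅙)*610)/2334374 + 2904744/(-510 + 2150) = (305/3)*(1/2334374) + 2904744/1640 = 305/7003122 + 2904744*(1/1640) = 305/7003122 + 363093/205 = 2542784638871/1435640010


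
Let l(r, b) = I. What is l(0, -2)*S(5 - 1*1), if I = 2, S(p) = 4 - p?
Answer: 0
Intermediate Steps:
l(r, b) = 2
l(0, -2)*S(5 - 1*1) = 2*(4 - (5 - 1*1)) = 2*(4 - (5 - 1)) = 2*(4 - 1*4) = 2*(4 - 4) = 2*0 = 0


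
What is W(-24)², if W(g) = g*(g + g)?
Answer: 1327104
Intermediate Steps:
W(g) = 2*g² (W(g) = g*(2*g) = 2*g²)
W(-24)² = (2*(-24)²)² = (2*576)² = 1152² = 1327104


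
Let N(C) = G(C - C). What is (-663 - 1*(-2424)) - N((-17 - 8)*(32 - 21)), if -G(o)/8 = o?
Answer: 1761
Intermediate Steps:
G(o) = -8*o
N(C) = 0 (N(C) = -8*(C - C) = -8*0 = 0)
(-663 - 1*(-2424)) - N((-17 - 8)*(32 - 21)) = (-663 - 1*(-2424)) - 1*0 = (-663 + 2424) + 0 = 1761 + 0 = 1761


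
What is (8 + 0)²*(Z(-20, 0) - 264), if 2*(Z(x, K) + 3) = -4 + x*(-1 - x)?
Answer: -29376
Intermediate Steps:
Z(x, K) = -5 + x*(-1 - x)/2 (Z(x, K) = -3 + (-4 + x*(-1 - x))/2 = -3 + (-2 + x*(-1 - x)/2) = -5 + x*(-1 - x)/2)
(8 + 0)²*(Z(-20, 0) - 264) = (8 + 0)²*((-5 - ½*(-20) - ½*(-20)²) - 264) = 8²*((-5 + 10 - ½*400) - 264) = 64*((-5 + 10 - 200) - 264) = 64*(-195 - 264) = 64*(-459) = -29376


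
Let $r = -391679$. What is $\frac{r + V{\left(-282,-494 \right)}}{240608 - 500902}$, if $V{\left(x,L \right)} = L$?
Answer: $\frac{392173}{260294} \approx 1.5067$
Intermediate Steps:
$\frac{r + V{\left(-282,-494 \right)}}{240608 - 500902} = \frac{-391679 - 494}{240608 - 500902} = - \frac{392173}{-260294} = \left(-392173\right) \left(- \frac{1}{260294}\right) = \frac{392173}{260294}$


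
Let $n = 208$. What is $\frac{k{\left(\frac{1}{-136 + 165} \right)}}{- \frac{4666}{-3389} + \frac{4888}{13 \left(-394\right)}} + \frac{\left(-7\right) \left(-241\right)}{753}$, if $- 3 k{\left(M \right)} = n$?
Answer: $- \frac{17189965787}{106199355} \approx -161.86$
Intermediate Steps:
$k{\left(M \right)} = - \frac{208}{3}$ ($k{\left(M \right)} = \left(- \frac{1}{3}\right) 208 = - \frac{208}{3}$)
$\frac{k{\left(\frac{1}{-136 + 165} \right)}}{- \frac{4666}{-3389} + \frac{4888}{13 \left(-394\right)}} + \frac{\left(-7\right) \left(-241\right)}{753} = - \frac{208}{3 \left(- \frac{4666}{-3389} + \frac{4888}{13 \left(-394\right)}\right)} + \frac{\left(-7\right) \left(-241\right)}{753} = - \frac{208}{3 \left(\left(-4666\right) \left(- \frac{1}{3389}\right) + \frac{4888}{-5122}\right)} + 1687 \cdot \frac{1}{753} = - \frac{208}{3 \left(\frac{4666}{3389} + 4888 \left(- \frac{1}{5122}\right)\right)} + \frac{1687}{753} = - \frac{208}{3 \left(\frac{4666}{3389} - \frac{188}{197}\right)} + \frac{1687}{753} = - \frac{208}{3 \cdot \frac{282070}{667633}} + \frac{1687}{753} = \left(- \frac{208}{3}\right) \frac{667633}{282070} + \frac{1687}{753} = - \frac{69433832}{423105} + \frac{1687}{753} = - \frac{17189965787}{106199355}$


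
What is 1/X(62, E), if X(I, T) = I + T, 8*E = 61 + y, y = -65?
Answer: 2/123 ≈ 0.016260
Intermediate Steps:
E = -½ (E = (61 - 65)/8 = (⅛)*(-4) = -½ ≈ -0.50000)
1/X(62, E) = 1/(62 - ½) = 1/(123/2) = 2/123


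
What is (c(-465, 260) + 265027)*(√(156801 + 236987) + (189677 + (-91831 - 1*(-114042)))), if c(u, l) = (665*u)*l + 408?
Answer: -16979234876720 - 160266130*√98447 ≈ -1.7030e+13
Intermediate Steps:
c(u, l) = 408 + 665*l*u (c(u, l) = 665*l*u + 408 = 408 + 665*l*u)
(c(-465, 260) + 265027)*(√(156801 + 236987) + (189677 + (-91831 - 1*(-114042)))) = ((408 + 665*260*(-465)) + 265027)*(√(156801 + 236987) + (189677 + (-91831 - 1*(-114042)))) = ((408 - 80398500) + 265027)*(√393788 + (189677 + (-91831 + 114042))) = (-80398092 + 265027)*(2*√98447 + (189677 + 22211)) = -80133065*(2*√98447 + 211888) = -80133065*(211888 + 2*√98447) = -16979234876720 - 160266130*√98447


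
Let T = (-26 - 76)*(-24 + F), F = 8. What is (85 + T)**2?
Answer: 2948089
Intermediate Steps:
T = 1632 (T = (-26 - 76)*(-24 + 8) = -102*(-16) = 1632)
(85 + T)**2 = (85 + 1632)**2 = 1717**2 = 2948089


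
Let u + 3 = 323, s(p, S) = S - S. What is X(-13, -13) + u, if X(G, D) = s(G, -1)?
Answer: 320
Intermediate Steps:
s(p, S) = 0
X(G, D) = 0
u = 320 (u = -3 + 323 = 320)
X(-13, -13) + u = 0 + 320 = 320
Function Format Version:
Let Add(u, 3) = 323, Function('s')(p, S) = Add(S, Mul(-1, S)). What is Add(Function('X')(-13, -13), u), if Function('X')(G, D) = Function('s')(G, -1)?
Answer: 320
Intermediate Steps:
Function('s')(p, S) = 0
Function('X')(G, D) = 0
u = 320 (u = Add(-3, 323) = 320)
Add(Function('X')(-13, -13), u) = Add(0, 320) = 320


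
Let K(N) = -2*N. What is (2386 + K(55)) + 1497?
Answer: 3773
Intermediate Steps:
(2386 + K(55)) + 1497 = (2386 - 2*55) + 1497 = (2386 - 110) + 1497 = 2276 + 1497 = 3773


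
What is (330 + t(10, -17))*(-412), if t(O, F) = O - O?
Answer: -135960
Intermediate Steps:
t(O, F) = 0
(330 + t(10, -17))*(-412) = (330 + 0)*(-412) = 330*(-412) = -135960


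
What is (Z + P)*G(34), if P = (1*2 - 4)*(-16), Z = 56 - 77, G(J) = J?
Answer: 374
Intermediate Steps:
Z = -21
P = 32 (P = (2 - 4)*(-16) = -2*(-16) = 32)
(Z + P)*G(34) = (-21 + 32)*34 = 11*34 = 374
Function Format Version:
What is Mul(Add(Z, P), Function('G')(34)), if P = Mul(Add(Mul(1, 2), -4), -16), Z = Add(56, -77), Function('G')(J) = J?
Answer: 374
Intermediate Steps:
Z = -21
P = 32 (P = Mul(Add(2, -4), -16) = Mul(-2, -16) = 32)
Mul(Add(Z, P), Function('G')(34)) = Mul(Add(-21, 32), 34) = Mul(11, 34) = 374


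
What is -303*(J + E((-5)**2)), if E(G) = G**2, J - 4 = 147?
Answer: -235128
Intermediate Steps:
J = 151 (J = 4 + 147 = 151)
-303*(J + E((-5)**2)) = -303*(151 + ((-5)**2)**2) = -303*(151 + 25**2) = -303*(151 + 625) = -303*776 = -235128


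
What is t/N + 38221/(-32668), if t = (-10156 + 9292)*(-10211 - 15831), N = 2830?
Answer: 367465621477/46225220 ≈ 7949.5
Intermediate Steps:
t = 22500288 (t = -864*(-26042) = 22500288)
t/N + 38221/(-32668) = 22500288/2830 + 38221/(-32668) = 22500288*(1/2830) + 38221*(-1/32668) = 11250144/1415 - 38221/32668 = 367465621477/46225220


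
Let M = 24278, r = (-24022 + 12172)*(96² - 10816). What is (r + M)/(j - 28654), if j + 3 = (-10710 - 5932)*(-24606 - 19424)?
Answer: 18984278/732718603 ≈ 0.025909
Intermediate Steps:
j = 732747257 (j = -3 + (-10710 - 5932)*(-24606 - 19424) = -3 - 16642*(-44030) = -3 + 732747260 = 732747257)
r = 18960000 (r = -11850*(9216 - 10816) = -11850*(-1600) = 18960000)
(r + M)/(j - 28654) = (18960000 + 24278)/(732747257 - 28654) = 18984278/732718603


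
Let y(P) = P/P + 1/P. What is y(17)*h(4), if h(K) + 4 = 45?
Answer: 738/17 ≈ 43.412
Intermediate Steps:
y(P) = 1 + 1/P
h(K) = 41 (h(K) = -4 + 45 = 41)
y(17)*h(4) = ((1 + 17)/17)*41 = ((1/17)*18)*41 = (18/17)*41 = 738/17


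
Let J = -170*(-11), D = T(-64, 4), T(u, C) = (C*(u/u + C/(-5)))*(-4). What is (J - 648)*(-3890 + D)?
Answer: -23787452/5 ≈ -4.7575e+6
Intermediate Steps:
T(u, C) = -4*C*(1 - C/5) (T(u, C) = (C*(1 + C*(-⅕)))*(-4) = (C*(1 - C/5))*(-4) = -4*C*(1 - C/5))
D = -16/5 (D = (⅘)*4*(-5 + 4) = (⅘)*4*(-1) = -16/5 ≈ -3.2000)
J = 1870
(J - 648)*(-3890 + D) = (1870 - 648)*(-3890 - 16/5) = 1222*(-19466/5) = -23787452/5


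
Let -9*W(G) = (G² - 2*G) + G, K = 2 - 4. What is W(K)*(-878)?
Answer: 1756/3 ≈ 585.33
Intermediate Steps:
K = -2
W(G) = -G²/9 + G/9 (W(G) = -((G² - 2*G) + G)/9 = -(G² - G)/9 = -G²/9 + G/9)
W(K)*(-878) = ((⅑)*(-2)*(1 - 1*(-2)))*(-878) = ((⅑)*(-2)*(1 + 2))*(-878) = ((⅑)*(-2)*3)*(-878) = -⅔*(-878) = 1756/3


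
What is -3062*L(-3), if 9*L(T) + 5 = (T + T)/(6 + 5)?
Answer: 186782/99 ≈ 1886.7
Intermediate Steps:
L(T) = -5/9 + 2*T/99 (L(T) = -5/9 + ((T + T)/(6 + 5))/9 = -5/9 + ((2*T)/11)/9 = -5/9 + ((2*T)*(1/11))/9 = -5/9 + (2*T/11)/9 = -5/9 + 2*T/99)
-3062*L(-3) = -3062*(-5/9 + (2/99)*(-3)) = -3062*(-5/9 - 2/33) = -3062*(-61/99) = 186782/99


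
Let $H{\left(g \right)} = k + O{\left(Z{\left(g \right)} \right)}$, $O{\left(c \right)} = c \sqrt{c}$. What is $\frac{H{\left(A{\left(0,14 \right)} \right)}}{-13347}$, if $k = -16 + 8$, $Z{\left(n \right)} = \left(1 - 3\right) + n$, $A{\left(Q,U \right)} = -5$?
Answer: $\frac{8}{13347} + \frac{7 i \sqrt{7}}{13347} \approx 0.00059939 + 0.0013876 i$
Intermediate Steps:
$Z{\left(n \right)} = -2 + n$
$k = -8$
$O{\left(c \right)} = c^{\frac{3}{2}}$
$H{\left(g \right)} = -8 + \left(-2 + g\right)^{\frac{3}{2}}$
$\frac{H{\left(A{\left(0,14 \right)} \right)}}{-13347} = \frac{-8 + \left(-2 - 5\right)^{\frac{3}{2}}}{-13347} = \left(-8 + \left(-7\right)^{\frac{3}{2}}\right) \left(- \frac{1}{13347}\right) = \left(-8 - 7 i \sqrt{7}\right) \left(- \frac{1}{13347}\right) = \frac{8}{13347} + \frac{7 i \sqrt{7}}{13347}$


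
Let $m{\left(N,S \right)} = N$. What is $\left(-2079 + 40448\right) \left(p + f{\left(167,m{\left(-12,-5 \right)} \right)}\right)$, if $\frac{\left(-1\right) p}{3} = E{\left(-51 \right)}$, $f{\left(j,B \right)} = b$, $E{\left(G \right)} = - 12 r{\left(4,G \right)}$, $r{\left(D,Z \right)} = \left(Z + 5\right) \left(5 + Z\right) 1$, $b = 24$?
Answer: $2923717800$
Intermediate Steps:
$r{\left(D,Z \right)} = \left(5 + Z\right)^{2}$ ($r{\left(D,Z \right)} = \left(5 + Z\right) \left(5 + Z\right) = \left(5 + Z\right)^{2}$)
$E{\left(G \right)} = - 12 \left(5 + G\right)^{2}$
$f{\left(j,B \right)} = 24$
$p = 76176$ ($p = - 3 \left(- 12 \left(5 - 51\right)^{2}\right) = - 3 \left(- 12 \left(-46\right)^{2}\right) = - 3 \left(\left(-12\right) 2116\right) = \left(-3\right) \left(-25392\right) = 76176$)
$\left(-2079 + 40448\right) \left(p + f{\left(167,m{\left(-12,-5 \right)} \right)}\right) = \left(-2079 + 40448\right) \left(76176 + 24\right) = 38369 \cdot 76200 = 2923717800$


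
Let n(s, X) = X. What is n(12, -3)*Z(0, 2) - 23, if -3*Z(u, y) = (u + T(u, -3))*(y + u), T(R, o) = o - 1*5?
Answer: -39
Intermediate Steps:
T(R, o) = -5 + o (T(R, o) = o - 5 = -5 + o)
Z(u, y) = -(-8 + u)*(u + y)/3 (Z(u, y) = -(u + (-5 - 3))*(y + u)/3 = -(u - 8)*(u + y)/3 = -(-8 + u)*(u + y)/3)
n(12, -3)*Z(0, 2) - 23 = -3*(-1/3*0**2 + (8/3)*0 + (8/3)*2 - 1/3*0*2) - 23 = -3*(-1/3*0 + 0 + 16/3 + 0) - 23 = -3*(0 + 0 + 16/3 + 0) - 23 = -3*16/3 - 23 = -16 - 23 = -39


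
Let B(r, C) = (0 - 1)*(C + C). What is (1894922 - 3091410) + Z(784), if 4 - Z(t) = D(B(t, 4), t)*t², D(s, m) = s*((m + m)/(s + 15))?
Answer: 1100267068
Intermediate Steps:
B(r, C) = -2*C
D(s, m) = 2*m*s/(15 + s) (D(s, m) = s*((2*m)/(15 + s)) = s*(2*m/(15 + s)) = 2*m*s/(15 + s))
Z(t) = 4 + 16*t³/7 (Z(t) = 4 - 2*t*(-2*4)/(15 - 2*4)*t² = 4 - 2*t*(-8)/(15 - 8)*t² = 4 - 2*t*(-8)/7*t² = 4 - 2*t*(-8)*(⅐)*t² = 4 - (-16*t/7)*t² = 4 - (-16)*t³/7 = 4 + 16*t³/7)
(1894922 - 3091410) + Z(784) = (1894922 - 3091410) + (4 + (16/7)*784³) = -1196488 + (4 + (16/7)*481890304) = -1196488 + (4 + 1101463552) = -1196488 + 1101463556 = 1100267068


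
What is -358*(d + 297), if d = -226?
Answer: -25418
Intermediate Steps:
-358*(d + 297) = -358*(-226 + 297) = -358*71 = -25418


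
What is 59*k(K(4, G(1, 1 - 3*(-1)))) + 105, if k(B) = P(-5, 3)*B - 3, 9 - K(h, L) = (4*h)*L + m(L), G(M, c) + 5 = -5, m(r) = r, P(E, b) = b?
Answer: 31611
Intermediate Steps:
G(M, c) = -10 (G(M, c) = -5 - 5 = -10)
K(h, L) = 9 - L - 4*L*h (K(h, L) = 9 - ((4*h)*L + L) = 9 - (4*L*h + L) = 9 - (L + 4*L*h) = 9 + (-L - 4*L*h) = 9 - L - 4*L*h)
k(B) = -3 + 3*B (k(B) = 3*B - 3 = -3 + 3*B)
59*k(K(4, G(1, 1 - 3*(-1)))) + 105 = 59*(-3 + 3*(9 - 1*(-10) - 4*(-10)*4)) + 105 = 59*(-3 + 3*(9 + 10 + 160)) + 105 = 59*(-3 + 3*179) + 105 = 59*(-3 + 537) + 105 = 59*534 + 105 = 31506 + 105 = 31611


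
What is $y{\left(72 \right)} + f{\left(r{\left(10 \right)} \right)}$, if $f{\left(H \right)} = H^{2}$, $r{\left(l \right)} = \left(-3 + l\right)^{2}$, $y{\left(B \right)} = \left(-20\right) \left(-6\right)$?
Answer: $2521$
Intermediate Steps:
$y{\left(B \right)} = 120$
$y{\left(72 \right)} + f{\left(r{\left(10 \right)} \right)} = 120 + \left(\left(-3 + 10\right)^{2}\right)^{2} = 120 + \left(7^{2}\right)^{2} = 120 + 49^{2} = 120 + 2401 = 2521$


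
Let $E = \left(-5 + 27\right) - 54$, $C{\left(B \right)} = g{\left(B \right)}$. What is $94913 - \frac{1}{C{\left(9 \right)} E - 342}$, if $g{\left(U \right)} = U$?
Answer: $\frac{59795191}{630} \approx 94913.0$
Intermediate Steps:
$C{\left(B \right)} = B$
$E = -32$ ($E = 22 - 54 = -32$)
$94913 - \frac{1}{C{\left(9 \right)} E - 342} = 94913 - \frac{1}{9 \left(-32\right) - 342} = 94913 - \frac{1}{-288 - 342} = 94913 - \frac{1}{-630} = 94913 - - \frac{1}{630} = 94913 + \frac{1}{630} = \frac{59795191}{630}$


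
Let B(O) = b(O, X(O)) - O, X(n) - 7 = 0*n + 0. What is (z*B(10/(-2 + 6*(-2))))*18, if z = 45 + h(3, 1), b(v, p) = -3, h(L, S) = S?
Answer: -13248/7 ≈ -1892.6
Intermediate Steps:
X(n) = 7 (X(n) = 7 + (0*n + 0) = 7 + (0 + 0) = 7 + 0 = 7)
z = 46 (z = 45 + 1 = 46)
B(O) = -3 - O
(z*B(10/(-2 + 6*(-2))))*18 = (46*(-3 - 10/(-2 + 6*(-2))))*18 = (46*(-3 - 10/(-2 - 12)))*18 = (46*(-3 - 10/(-14)))*18 = (46*(-3 - 10*(-1)/14))*18 = (46*(-3 - 1*(-5/7)))*18 = (46*(-3 + 5/7))*18 = (46*(-16/7))*18 = -736/7*18 = -13248/7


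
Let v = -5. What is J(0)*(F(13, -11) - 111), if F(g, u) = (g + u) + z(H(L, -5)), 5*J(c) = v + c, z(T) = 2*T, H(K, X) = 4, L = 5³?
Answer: 101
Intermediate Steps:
L = 125
J(c) = -1 + c/5 (J(c) = (-5 + c)/5 = -1 + c/5)
F(g, u) = 8 + g + u (F(g, u) = (g + u) + 2*4 = (g + u) + 8 = 8 + g + u)
J(0)*(F(13, -11) - 111) = (-1 + (⅕)*0)*((8 + 13 - 11) - 111) = (-1 + 0)*(10 - 111) = -1*(-101) = 101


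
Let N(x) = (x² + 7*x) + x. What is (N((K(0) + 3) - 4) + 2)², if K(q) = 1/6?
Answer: 20449/1296 ≈ 15.779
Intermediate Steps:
K(q) = ⅙
N(x) = x² + 8*x
(N((K(0) + 3) - 4) + 2)² = (((⅙ + 3) - 4)*(8 + ((⅙ + 3) - 4)) + 2)² = ((19/6 - 4)*(8 + (19/6 - 4)) + 2)² = (-5*(8 - ⅚)/6 + 2)² = (-⅚*43/6 + 2)² = (-215/36 + 2)² = (-143/36)² = 20449/1296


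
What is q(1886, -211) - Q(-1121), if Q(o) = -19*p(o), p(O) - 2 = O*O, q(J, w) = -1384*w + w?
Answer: 24168030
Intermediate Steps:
q(J, w) = -1383*w
p(O) = 2 + O**2 (p(O) = 2 + O*O = 2 + O**2)
Q(o) = -38 - 19*o**2 (Q(o) = -19*(2 + o**2) = -38 - 19*o**2)
q(1886, -211) - Q(-1121) = -1383*(-211) - (-38 - 19*(-1121)**2) = 291813 - (-38 - 19*1256641) = 291813 - (-38 - 23876179) = 291813 - 1*(-23876217) = 291813 + 23876217 = 24168030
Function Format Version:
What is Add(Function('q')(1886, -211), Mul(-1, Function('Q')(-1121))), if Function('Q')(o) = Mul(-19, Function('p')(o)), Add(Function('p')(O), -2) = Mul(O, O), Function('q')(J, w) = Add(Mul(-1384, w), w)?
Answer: 24168030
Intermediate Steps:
Function('q')(J, w) = Mul(-1383, w)
Function('p')(O) = Add(2, Pow(O, 2)) (Function('p')(O) = Add(2, Mul(O, O)) = Add(2, Pow(O, 2)))
Function('Q')(o) = Add(-38, Mul(-19, Pow(o, 2))) (Function('Q')(o) = Mul(-19, Add(2, Pow(o, 2))) = Add(-38, Mul(-19, Pow(o, 2))))
Add(Function('q')(1886, -211), Mul(-1, Function('Q')(-1121))) = Add(Mul(-1383, -211), Mul(-1, Add(-38, Mul(-19, Pow(-1121, 2))))) = Add(291813, Mul(-1, Add(-38, Mul(-19, 1256641)))) = Add(291813, Mul(-1, Add(-38, -23876179))) = Add(291813, Mul(-1, -23876217)) = Add(291813, 23876217) = 24168030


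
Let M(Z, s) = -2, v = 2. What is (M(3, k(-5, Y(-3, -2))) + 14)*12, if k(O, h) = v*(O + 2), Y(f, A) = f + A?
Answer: 144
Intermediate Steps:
Y(f, A) = A + f
k(O, h) = 4 + 2*O (k(O, h) = 2*(O + 2) = 2*(2 + O) = 4 + 2*O)
(M(3, k(-5, Y(-3, -2))) + 14)*12 = (-2 + 14)*12 = 12*12 = 144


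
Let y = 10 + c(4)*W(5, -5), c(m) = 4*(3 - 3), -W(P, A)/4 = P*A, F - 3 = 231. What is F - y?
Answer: 224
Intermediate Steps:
F = 234 (F = 3 + 231 = 234)
W(P, A) = -4*A*P (W(P, A) = -4*P*A = -4*A*P)
c(m) = 0 (c(m) = 4*0 = 0)
y = 10 (y = 10 + 0*(-4*(-5)*5) = 10 + 0*100 = 10 + 0 = 10)
F - y = 234 - 1*10 = 234 - 10 = 224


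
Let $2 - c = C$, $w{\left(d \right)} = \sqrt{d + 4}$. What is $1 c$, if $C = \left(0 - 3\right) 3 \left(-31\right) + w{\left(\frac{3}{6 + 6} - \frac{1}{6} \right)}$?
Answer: $-277 - \frac{7 \sqrt{3}}{6} \approx -279.02$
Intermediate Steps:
$w{\left(d \right)} = \sqrt{4 + d}$
$C = 279 + \frac{7 \sqrt{3}}{6}$ ($C = \left(0 - 3\right) 3 \left(-31\right) + \sqrt{4 + \left(\frac{3}{6 + 6} - \frac{1}{6}\right)} = \left(-3\right) 3 \left(-31\right) + \sqrt{4 + \left(\frac{3}{12} - \frac{1}{6}\right)} = \left(-9\right) \left(-31\right) + \sqrt{4 + \left(3 \cdot \frac{1}{12} - \frac{1}{6}\right)} = 279 + \sqrt{4 + \left(\frac{1}{4} - \frac{1}{6}\right)} = 279 + \sqrt{4 + \frac{1}{12}} = 279 + \sqrt{\frac{49}{12}} = 279 + \frac{7 \sqrt{3}}{6} \approx 281.02$)
$c = -277 - \frac{7 \sqrt{3}}{6}$ ($c = 2 - \left(279 + \frac{7 \sqrt{3}}{6}\right) = -277 - \frac{7 \sqrt{3}}{6} \approx -279.02$)
$1 c = 1 \left(-277 - \frac{7 \sqrt{3}}{6}\right) = -277 - \frac{7 \sqrt{3}}{6}$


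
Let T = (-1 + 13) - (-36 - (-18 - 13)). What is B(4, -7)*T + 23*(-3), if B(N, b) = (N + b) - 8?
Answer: -256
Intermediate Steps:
B(N, b) = -8 + N + b
T = 17 (T = 12 - (-36 - 1*(-31)) = 12 - (-36 + 31) = 12 - 1*(-5) = 12 + 5 = 17)
B(4, -7)*T + 23*(-3) = (-8 + 4 - 7)*17 + 23*(-3) = -11*17 - 69 = -187 - 69 = -256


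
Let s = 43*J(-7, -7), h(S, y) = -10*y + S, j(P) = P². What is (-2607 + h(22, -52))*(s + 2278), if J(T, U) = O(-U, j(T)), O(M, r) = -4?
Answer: -4348890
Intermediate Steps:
h(S, y) = S - 10*y
J(T, U) = -4
s = -172 (s = 43*(-4) = -172)
(-2607 + h(22, -52))*(s + 2278) = (-2607 + (22 - 10*(-52)))*(-172 + 2278) = (-2607 + (22 + 520))*2106 = (-2607 + 542)*2106 = -2065*2106 = -4348890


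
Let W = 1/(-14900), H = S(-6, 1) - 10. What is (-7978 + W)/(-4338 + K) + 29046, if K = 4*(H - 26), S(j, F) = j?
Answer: 650083294867/22379800 ≈ 29048.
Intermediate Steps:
H = -16 (H = -6 - 10 = -16)
W = -1/14900 ≈ -6.7114e-5
K = -168 (K = 4*(-16 - 26) = 4*(-42) = -168)
(-7978 + W)/(-4338 + K) + 29046 = (-7978 - 1/14900)/(-4338 - 168) + 29046 = -118872201/14900/(-4506) + 29046 = -118872201/14900*(-1/4506) + 29046 = 39624067/22379800 + 29046 = 650083294867/22379800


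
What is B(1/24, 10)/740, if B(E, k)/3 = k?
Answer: 3/74 ≈ 0.040541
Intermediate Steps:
B(E, k) = 3*k
B(1/24, 10)/740 = (3*10)/740 = 30*(1/740) = 3/74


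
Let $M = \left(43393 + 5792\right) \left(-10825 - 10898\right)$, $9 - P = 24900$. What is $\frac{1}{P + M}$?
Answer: $- \frac{1}{1068470646} \approx -9.3592 \cdot 10^{-10}$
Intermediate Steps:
$P = -24891$ ($P = 9 - 24900 = -24891$)
$M = -1068445755$ ($M = 49185 \left(-21723\right) = -1068445755$)
$\frac{1}{P + M} = \frac{1}{-24891 - 1068445755} = \frac{1}{-1068470646} = - \frac{1}{1068470646}$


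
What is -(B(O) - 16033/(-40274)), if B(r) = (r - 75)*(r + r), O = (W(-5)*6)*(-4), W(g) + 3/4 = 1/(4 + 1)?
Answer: 1642295087/1006850 ≈ 1631.1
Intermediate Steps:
W(g) = -11/20 (W(g) = -3/4 + 1/(4 + 1) = -3/4 + 1/5 = -11/20)
O = 66/5 (O = -11/20*6*(-4) = -33/10*(-4) = 66/5 ≈ 13.200)
B(r) = 2*r*(-75 + r) (B(r) = (-75 + r)*(2*r) = 2*r*(-75 + r))
-(B(O) - 16033/(-40274)) = -(2*(66/5)*(-75 + 66/5) - 16033/(-40274)) = -(2*(66/5)*(-309/5) - 16033*(-1)/40274) = -(-40788/25 - 1*(-16033/40274)) = -(-40788/25 + 16033/40274) = -1*(-1642295087/1006850) = 1642295087/1006850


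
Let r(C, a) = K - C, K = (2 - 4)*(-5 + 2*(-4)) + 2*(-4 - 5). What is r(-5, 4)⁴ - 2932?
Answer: 25629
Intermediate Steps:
K = 8 (K = -2*(-5 - 8) + 2*(-9) = -2*(-13) - 18 = 26 - 18 = 8)
r(C, a) = 8 - C
r(-5, 4)⁴ - 2932 = (8 - 1*(-5))⁴ - 2932 = (8 + 5)⁴ - 2932 = 13⁴ - 2932 = 28561 - 2932 = 25629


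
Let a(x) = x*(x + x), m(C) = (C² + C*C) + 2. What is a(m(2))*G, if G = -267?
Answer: -53400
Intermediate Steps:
m(C) = 2 + 2*C² (m(C) = (C² + C²) + 2 = 2*C² + 2 = 2 + 2*C²)
a(x) = 2*x² (a(x) = x*(2*x) = 2*x²)
a(m(2))*G = (2*(2 + 2*2²)²)*(-267) = (2*(2 + 2*4)²)*(-267) = (2*(2 + 8)²)*(-267) = (2*10²)*(-267) = (2*100)*(-267) = 200*(-267) = -53400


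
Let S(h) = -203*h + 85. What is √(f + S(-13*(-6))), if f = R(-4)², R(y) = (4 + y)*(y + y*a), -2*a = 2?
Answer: I*√15749 ≈ 125.49*I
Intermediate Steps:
a = -1 (a = -½*2 = -1)
S(h) = 85 - 203*h
R(y) = 0 (R(y) = (4 + y)*(y + y*(-1)) = (4 + y)*(y - y) = (4 + y)*0 = 0)
f = 0 (f = 0² = 0)
√(f + S(-13*(-6))) = √(0 + (85 - (-2639)*(-6))) = √(0 + (85 - 203*78)) = √(0 + (85 - 15834)) = √(0 - 15749) = √(-15749) = I*√15749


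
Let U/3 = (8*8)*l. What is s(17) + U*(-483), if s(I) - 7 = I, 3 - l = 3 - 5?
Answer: -463656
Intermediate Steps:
l = 5 (l = 3 - (3 - 5) = 3 - 1*(-2) = 3 + 2 = 5)
s(I) = 7 + I
U = 960 (U = 3*((8*8)*5) = 3*(64*5) = 3*320 = 960)
s(17) + U*(-483) = (7 + 17) + 960*(-483) = 24 - 463680 = -463656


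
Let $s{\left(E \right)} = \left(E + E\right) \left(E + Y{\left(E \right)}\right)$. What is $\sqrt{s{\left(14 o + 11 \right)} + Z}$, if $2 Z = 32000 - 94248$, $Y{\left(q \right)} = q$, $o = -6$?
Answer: $4 i \sqrt{613} \approx 99.035 i$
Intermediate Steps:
$Z = -31124$ ($Z = \frac{32000 - 94248}{2} = \frac{1}{2} \left(-62248\right) = -31124$)
$s{\left(E \right)} = 4 E^{2}$ ($s{\left(E \right)} = \left(E + E\right) \left(E + E\right) = 2 E 2 E = 4 E^{2}$)
$\sqrt{s{\left(14 o + 11 \right)} + Z} = \sqrt{4 \left(14 \left(-6\right) + 11\right)^{2} - 31124} = \sqrt{4 \left(-84 + 11\right)^{2} - 31124} = \sqrt{4 \left(-73\right)^{2} - 31124} = \sqrt{4 \cdot 5329 - 31124} = \sqrt{21316 - 31124} = \sqrt{-9808} = 4 i \sqrt{613}$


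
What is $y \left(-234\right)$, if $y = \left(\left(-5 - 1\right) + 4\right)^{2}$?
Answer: $-936$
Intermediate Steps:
$y = 4$ ($y = \left(\left(-5 - 1\right) + 4\right)^{2} = \left(-6 + 4\right)^{2} = \left(-2\right)^{2} = 4$)
$y \left(-234\right) = 4 \left(-234\right) = -936$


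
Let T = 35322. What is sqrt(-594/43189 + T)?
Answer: 4*sqrt(4117858616931)/43189 ≈ 187.94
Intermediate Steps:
sqrt(-594/43189 + T) = sqrt(-594/43189 + 35322) = sqrt(1525521264/43189) = 4*sqrt(4117858616931)/43189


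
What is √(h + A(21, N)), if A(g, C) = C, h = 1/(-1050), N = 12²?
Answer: √6350358/210 ≈ 12.000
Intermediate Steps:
N = 144
h = -1/1050 ≈ -0.00095238
√(h + A(21, N)) = √(-1/1050 + 144) = √(151199/1050) = √6350358/210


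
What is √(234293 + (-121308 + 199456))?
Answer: √312441 ≈ 558.96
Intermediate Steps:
√(234293 + (-121308 + 199456)) = √(234293 + 78148) = √312441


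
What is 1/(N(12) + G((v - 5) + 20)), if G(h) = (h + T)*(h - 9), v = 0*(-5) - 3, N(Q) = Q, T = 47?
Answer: 1/189 ≈ 0.0052910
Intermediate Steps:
v = -3 (v = 0 - 3 = -3)
G(h) = (-9 + h)*(47 + h) (G(h) = (h + 47)*(h - 9) = (47 + h)*(-9 + h) = (-9 + h)*(47 + h))
1/(N(12) + G((v - 5) + 20)) = 1/(12 + (-423 + ((-3 - 5) + 20)**2 + 38*((-3 - 5) + 20))) = 1/(12 + (-423 + (-8 + 20)**2 + 38*(-8 + 20))) = 1/(12 + (-423 + 12**2 + 38*12)) = 1/(12 + (-423 + 144 + 456)) = 1/(12 + 177) = 1/189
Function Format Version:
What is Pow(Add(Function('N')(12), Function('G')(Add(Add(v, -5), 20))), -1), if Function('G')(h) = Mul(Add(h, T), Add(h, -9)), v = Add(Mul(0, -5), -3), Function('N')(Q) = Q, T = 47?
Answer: Rational(1, 189) ≈ 0.0052910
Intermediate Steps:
v = -3 (v = Add(0, -3) = -3)
Function('G')(h) = Mul(Add(-9, h), Add(47, h)) (Function('G')(h) = Mul(Add(h, 47), Add(h, -9)) = Mul(Add(47, h), Add(-9, h)) = Mul(Add(-9, h), Add(47, h)))
Pow(Add(Function('N')(12), Function('G')(Add(Add(v, -5), 20))), -1) = Pow(Add(12, Add(-423, Pow(Add(Add(-3, -5), 20), 2), Mul(38, Add(Add(-3, -5), 20)))), -1) = Pow(Add(12, Add(-423, Pow(Add(-8, 20), 2), Mul(38, Add(-8, 20)))), -1) = Pow(Add(12, Add(-423, Pow(12, 2), Mul(38, 12))), -1) = Pow(Add(12, Add(-423, 144, 456)), -1) = Pow(Add(12, 177), -1) = Pow(189, -1) = Rational(1, 189)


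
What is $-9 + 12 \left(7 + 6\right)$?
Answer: $147$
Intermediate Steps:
$-9 + 12 \left(7 + 6\right) = -9 + 12 \cdot 13 = -9 + 156 = 147$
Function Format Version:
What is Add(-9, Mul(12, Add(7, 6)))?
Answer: 147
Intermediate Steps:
Add(-9, Mul(12, Add(7, 6))) = Add(-9, Mul(12, 13)) = Add(-9, 156) = 147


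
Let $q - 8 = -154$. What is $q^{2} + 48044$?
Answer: $69360$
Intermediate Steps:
$q = -146$ ($q = 8 - 154 = -146$)
$q^{2} + 48044 = \left(-146\right)^{2} + 48044 = 21316 + 48044 = 69360$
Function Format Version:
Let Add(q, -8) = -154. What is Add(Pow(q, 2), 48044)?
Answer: 69360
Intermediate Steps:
q = -146 (q = Add(8, -154) = -146)
Add(Pow(q, 2), 48044) = Add(Pow(-146, 2), 48044) = Add(21316, 48044) = 69360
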